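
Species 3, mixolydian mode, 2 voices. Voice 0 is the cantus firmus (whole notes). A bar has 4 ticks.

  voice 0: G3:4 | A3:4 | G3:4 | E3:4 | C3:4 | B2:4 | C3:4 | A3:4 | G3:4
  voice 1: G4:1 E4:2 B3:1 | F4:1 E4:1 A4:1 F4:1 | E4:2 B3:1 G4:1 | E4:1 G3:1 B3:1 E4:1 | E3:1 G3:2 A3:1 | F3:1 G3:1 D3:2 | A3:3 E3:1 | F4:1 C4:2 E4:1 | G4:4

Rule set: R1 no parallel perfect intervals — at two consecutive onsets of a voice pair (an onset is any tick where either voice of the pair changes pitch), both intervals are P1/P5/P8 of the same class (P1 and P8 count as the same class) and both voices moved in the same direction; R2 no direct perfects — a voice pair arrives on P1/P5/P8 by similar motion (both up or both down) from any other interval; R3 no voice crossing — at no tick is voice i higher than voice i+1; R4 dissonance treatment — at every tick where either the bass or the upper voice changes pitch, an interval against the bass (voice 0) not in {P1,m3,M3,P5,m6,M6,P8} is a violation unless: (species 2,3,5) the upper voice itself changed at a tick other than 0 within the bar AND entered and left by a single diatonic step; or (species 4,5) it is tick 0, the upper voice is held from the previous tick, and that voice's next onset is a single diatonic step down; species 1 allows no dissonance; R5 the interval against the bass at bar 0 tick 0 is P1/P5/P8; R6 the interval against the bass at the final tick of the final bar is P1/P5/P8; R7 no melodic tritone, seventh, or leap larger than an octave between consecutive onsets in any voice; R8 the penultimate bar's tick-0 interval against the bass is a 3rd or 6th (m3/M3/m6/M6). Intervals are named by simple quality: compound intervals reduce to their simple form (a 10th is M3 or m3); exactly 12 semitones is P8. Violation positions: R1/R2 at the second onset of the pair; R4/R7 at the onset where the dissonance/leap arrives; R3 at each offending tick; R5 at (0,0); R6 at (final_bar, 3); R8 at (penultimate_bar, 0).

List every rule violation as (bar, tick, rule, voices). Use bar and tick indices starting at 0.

bar 0: v0=G3 v1=G4 downbeat P8
bar 1: v0=A3 v1=F4 downbeat m6
bar 2: v0=G3 v1=E4 downbeat M6
bar 3: v0=E3 v1=E4 downbeat P8
bar 4: v0=C3 v1=E3 downbeat M3
bar 5: v0=B2 v1=F3 downbeat TT
bar 6: v0=C3 v1=A3 downbeat M6
bar 7: v0=A3 v1=F4 downbeat m6
bar 8: v0=G3 v1=G4 downbeat P8
  -> R7 @ bar 1 tick 0 v(1,): B3->F4 leap 6st
  -> R1 @ bar 3 tick 0 v(0, 1): G3/G4 P8 -> E3/E4 P8 similar
  -> R4 @ bar 5 tick 0 v(0, 1): B2/F3 TT untreated
  -> R7 @ bar 7 tick 0 v(1,): E3->F4 leap 13st

(1, 0, R7, (1,))
(3, 0, R1, (0, 1))
(5, 0, R4, (0, 1))
(7, 0, R7, (1,))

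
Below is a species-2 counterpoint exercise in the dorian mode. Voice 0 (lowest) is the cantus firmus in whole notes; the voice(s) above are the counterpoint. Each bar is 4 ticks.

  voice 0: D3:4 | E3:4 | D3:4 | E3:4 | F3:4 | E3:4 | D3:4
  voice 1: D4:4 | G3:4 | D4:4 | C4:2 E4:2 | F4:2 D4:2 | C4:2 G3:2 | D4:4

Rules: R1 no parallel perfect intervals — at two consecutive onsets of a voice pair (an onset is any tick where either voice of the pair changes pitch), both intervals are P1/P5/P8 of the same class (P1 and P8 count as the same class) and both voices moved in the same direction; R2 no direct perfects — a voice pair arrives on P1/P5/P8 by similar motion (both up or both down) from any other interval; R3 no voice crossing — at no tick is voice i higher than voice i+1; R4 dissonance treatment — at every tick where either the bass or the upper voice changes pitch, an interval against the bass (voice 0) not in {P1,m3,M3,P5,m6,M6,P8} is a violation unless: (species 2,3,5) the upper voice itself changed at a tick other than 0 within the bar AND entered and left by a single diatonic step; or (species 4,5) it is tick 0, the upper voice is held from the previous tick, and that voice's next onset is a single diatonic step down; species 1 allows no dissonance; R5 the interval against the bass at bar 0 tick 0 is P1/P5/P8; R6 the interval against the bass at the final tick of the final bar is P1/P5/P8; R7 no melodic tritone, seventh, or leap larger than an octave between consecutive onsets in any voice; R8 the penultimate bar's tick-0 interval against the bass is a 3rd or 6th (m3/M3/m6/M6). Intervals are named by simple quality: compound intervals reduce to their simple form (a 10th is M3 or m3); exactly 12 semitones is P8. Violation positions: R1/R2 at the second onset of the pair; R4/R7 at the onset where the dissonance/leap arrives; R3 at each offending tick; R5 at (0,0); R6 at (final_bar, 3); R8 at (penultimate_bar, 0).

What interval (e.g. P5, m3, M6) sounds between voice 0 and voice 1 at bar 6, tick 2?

voice 0=D3 voice 1=D4 -> P8

P8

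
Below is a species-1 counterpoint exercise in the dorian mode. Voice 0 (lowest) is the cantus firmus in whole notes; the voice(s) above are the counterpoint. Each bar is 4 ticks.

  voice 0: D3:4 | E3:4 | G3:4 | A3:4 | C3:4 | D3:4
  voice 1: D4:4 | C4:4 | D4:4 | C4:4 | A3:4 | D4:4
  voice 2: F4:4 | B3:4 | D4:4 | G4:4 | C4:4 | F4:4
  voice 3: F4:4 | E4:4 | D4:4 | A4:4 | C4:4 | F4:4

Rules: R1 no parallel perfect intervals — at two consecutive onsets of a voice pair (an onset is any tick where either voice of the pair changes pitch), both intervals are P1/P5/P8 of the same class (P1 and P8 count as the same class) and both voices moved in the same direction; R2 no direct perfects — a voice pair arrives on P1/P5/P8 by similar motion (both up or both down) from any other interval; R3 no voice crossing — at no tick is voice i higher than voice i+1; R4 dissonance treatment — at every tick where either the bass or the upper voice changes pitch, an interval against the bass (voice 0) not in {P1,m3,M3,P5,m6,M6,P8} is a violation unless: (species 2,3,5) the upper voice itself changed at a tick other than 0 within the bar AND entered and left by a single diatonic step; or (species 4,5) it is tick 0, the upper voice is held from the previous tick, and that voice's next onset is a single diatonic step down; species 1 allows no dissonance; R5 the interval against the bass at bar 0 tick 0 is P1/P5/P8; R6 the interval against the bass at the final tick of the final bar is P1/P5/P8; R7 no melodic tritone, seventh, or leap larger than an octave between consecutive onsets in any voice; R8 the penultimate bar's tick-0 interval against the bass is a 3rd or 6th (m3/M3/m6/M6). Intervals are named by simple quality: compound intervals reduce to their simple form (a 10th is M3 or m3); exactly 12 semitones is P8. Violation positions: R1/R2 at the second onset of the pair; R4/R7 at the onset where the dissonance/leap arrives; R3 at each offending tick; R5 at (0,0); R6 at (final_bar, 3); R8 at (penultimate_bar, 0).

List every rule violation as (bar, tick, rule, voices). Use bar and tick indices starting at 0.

bar 0: v0=D3 v1=D4 v2=F4 v3=F4 downbeat m3
bar 1: v0=E3 v1=C4 v2=B3 v3=E4 downbeat P8
bar 2: v0=G3 v1=D4 v2=D4 v3=D4 downbeat P5
bar 3: v0=A3 v1=C4 v2=G4 v3=A4 downbeat P8
bar 4: v0=C3 v1=A3 v2=C4 v3=C4 downbeat P8
bar 5: v0=D3 v1=D4 v2=F4 v3=F4 downbeat m3
  -> R5 @ bar 0 tick 0 v(0, 2): opens on m3
  -> R5 @ bar 0 tick 0 v(0, 3): opens on m3
  -> R3 @ bar 1 tick 0 v(1, 2): C4 above B3
  -> R7 @ bar 1 tick 0 v(2,): F4->B3 leap 6st
  -> R3 @ bar 1 tick 1 v(1, 2): C4 above B3
  -> R3 @ bar 1 tick 2 v(1, 2): C4 above B3
  -> R3 @ bar 1 tick 3 v(1, 2): C4 above B3
  -> R1 @ bar 2 tick 0 v(0, 2): E3/B3 P5 -> G3/D4 P5 similar
  -> R2 @ bar 2 tick 0 v(0, 1): E3/C4 m6 -> G3/D4 P5 similar
  -> R2 @ bar 2 tick 0 v(1, 2): C4/B3 m2 -> D4/D4 P1 similar
  -> R2 @ bar 3 tick 0 v(0, 3): G3/D4 P5 -> A3/A4 P8 similar
  -> R4 @ bar 3 tick 0 v(0, 2): A3/G4 m7 untreated
  -> R1 @ bar 4 tick 0 v(0, 3): A3/A4 P8 -> C3/C4 P8 similar
  -> R2 @ bar 4 tick 0 v(0, 2): A3/G4 m7 -> C3/C4 P8 similar
  -> R2 @ bar 4 tick 0 v(2, 3): G4/A4 M2 -> C4/C4 P1 similar
  -> R8 @ bar 4 tick 0 v(0, 2): penult P8 not 3rd/6th
  -> R8 @ bar 4 tick 0 v(0, 3): penult P8 not 3rd/6th
  -> R1 @ bar 5 tick 0 v(2, 3): C4/C4 P1 -> F4/F4 P1 similar
  -> R2 @ bar 5 tick 0 v(0, 1): C3/A3 M6 -> D3/D4 P8 similar
  -> R6 @ bar 5 tick 3 v(0, 2): closes on m3
  -> R6 @ bar 5 tick 3 v(0, 3): closes on m3

(0, 0, R5, (0, 2))
(0, 0, R5, (0, 3))
(1, 0, R3, (1, 2))
(1, 0, R7, (2,))
(1, 1, R3, (1, 2))
(1, 2, R3, (1, 2))
(1, 3, R3, (1, 2))
(2, 0, R1, (0, 2))
(2, 0, R2, (0, 1))
(2, 0, R2, (1, 2))
(3, 0, R2, (0, 3))
(3, 0, R4, (0, 2))
(4, 0, R1, (0, 3))
(4, 0, R2, (0, 2))
(4, 0, R2, (2, 3))
(4, 0, R8, (0, 2))
(4, 0, R8, (0, 3))
(5, 0, R1, (2, 3))
(5, 0, R2, (0, 1))
(5, 3, R6, (0, 2))
(5, 3, R6, (0, 3))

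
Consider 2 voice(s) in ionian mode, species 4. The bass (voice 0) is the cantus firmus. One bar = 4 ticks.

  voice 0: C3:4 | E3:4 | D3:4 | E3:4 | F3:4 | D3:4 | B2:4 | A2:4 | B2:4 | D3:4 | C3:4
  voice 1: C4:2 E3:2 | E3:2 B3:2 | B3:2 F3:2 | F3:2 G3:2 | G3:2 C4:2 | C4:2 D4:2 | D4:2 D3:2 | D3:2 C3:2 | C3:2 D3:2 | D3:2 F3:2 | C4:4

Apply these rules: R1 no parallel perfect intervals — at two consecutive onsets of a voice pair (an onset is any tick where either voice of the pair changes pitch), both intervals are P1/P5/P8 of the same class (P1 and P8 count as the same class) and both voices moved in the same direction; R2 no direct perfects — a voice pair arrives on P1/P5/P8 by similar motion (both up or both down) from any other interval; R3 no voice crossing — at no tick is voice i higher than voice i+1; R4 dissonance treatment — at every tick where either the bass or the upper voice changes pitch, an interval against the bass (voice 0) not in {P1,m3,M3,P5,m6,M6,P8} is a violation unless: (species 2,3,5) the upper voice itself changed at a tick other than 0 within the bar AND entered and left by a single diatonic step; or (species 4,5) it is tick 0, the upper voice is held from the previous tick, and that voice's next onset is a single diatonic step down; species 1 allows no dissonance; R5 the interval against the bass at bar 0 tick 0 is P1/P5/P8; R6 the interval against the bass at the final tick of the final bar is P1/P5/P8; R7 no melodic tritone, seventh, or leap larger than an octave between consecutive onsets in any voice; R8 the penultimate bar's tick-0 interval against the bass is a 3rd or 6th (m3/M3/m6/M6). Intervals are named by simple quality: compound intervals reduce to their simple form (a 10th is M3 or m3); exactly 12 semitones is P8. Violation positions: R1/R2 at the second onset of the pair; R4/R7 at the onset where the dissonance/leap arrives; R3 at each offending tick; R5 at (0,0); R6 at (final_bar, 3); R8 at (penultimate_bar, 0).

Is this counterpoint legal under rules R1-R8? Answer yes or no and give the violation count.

No (6 violations)

bar 0: v0=C3 v1=C4 (P8)
bar 1: v0=E3 v1=E3 (P1)
bar 2: v0=D3 v1=B3 (M6)
bar 3: v0=E3 v1=F3 (m2)
bar 4: v0=F3 v1=G3 (M2)
bar 5: v0=D3 v1=C4 (m7)
bar 6: v0=B2 v1=D4 (m3)
bar 7: v0=A2 v1=D3 (P4)
bar 8: v0=B2 v1=C3 (m2)
bar 9: v0=D3 v1=D3 (P1)
bar 10: v0=C3 v1=C4 (P8)
  R7 @ bar2.2: B3->F3 leap 6st
  R4 @ bar3.0: E3/F3 m2 untreated
  R4 @ bar4.0: F3/G3 M2 untreated
  R4 @ bar5.0: D3/C4 m7 untreated
  R4 @ bar8.0: B2/C3 m2 untreated
  R8 @ bar9.0: penult P1 not 3rd/6th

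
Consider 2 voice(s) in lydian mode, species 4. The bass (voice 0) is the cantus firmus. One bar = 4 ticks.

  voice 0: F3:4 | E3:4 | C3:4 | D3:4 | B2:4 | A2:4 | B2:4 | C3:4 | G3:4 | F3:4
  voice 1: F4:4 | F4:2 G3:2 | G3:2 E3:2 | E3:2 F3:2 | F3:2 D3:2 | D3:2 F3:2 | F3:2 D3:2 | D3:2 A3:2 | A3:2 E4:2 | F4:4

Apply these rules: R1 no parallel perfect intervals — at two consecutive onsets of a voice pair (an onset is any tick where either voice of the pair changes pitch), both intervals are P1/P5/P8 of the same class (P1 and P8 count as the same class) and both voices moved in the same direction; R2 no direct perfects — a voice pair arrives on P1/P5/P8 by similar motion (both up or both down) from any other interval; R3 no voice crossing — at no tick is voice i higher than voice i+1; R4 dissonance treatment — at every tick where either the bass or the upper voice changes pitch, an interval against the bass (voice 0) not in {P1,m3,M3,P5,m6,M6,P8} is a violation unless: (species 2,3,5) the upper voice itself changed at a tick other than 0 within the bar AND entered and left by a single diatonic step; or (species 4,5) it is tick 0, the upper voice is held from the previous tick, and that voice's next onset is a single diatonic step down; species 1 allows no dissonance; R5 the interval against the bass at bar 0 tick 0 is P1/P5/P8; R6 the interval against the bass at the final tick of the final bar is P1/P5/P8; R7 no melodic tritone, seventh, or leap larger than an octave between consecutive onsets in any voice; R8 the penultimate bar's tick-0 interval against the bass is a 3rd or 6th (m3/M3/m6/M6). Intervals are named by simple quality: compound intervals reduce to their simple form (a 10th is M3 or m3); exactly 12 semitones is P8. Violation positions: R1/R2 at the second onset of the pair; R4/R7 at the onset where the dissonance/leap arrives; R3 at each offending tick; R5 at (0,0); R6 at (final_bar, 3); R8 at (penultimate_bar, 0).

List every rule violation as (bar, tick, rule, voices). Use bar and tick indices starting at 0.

bar 0: v0=F3 v1=F4 downbeat P8
bar 1: v0=E3 v1=F4 downbeat m2
bar 2: v0=C3 v1=G3 downbeat P5
bar 3: v0=D3 v1=E3 downbeat M2
bar 4: v0=B2 v1=F3 downbeat TT
bar 5: v0=A2 v1=D3 downbeat P4
bar 6: v0=B2 v1=F3 downbeat TT
bar 7: v0=C3 v1=D3 downbeat M2
bar 8: v0=G3 v1=A3 downbeat M2
bar 9: v0=F3 v1=F4 downbeat P8
  -> R4 @ bar 1 tick 0 v(0, 1): E3/F4 m2 untreated
  -> R7 @ bar 1 tick 2 v(1,): F4->G3 leap 10st
  -> R4 @ bar 3 tick 0 v(0, 1): D3/E3 M2 untreated
  -> R4 @ bar 4 tick 0 v(0, 1): B2/F3 TT untreated
  -> R4 @ bar 5 tick 0 v(0, 1): A2/D3 P4 untreated
  -> R4 @ bar 6 tick 0 v(0, 1): B2/F3 TT untreated
  -> R4 @ bar 7 tick 0 v(0, 1): C3/D3 M2 untreated
  -> R4 @ bar 8 tick 0 v(0, 1): G3/A3 M2 untreated
  -> R8 @ bar 8 tick 0 v(0, 1): penult M2 not 3rd/6th

(1, 0, R4, (0, 1))
(1, 2, R7, (1,))
(3, 0, R4, (0, 1))
(4, 0, R4, (0, 1))
(5, 0, R4, (0, 1))
(6, 0, R4, (0, 1))
(7, 0, R4, (0, 1))
(8, 0, R4, (0, 1))
(8, 0, R8, (0, 1))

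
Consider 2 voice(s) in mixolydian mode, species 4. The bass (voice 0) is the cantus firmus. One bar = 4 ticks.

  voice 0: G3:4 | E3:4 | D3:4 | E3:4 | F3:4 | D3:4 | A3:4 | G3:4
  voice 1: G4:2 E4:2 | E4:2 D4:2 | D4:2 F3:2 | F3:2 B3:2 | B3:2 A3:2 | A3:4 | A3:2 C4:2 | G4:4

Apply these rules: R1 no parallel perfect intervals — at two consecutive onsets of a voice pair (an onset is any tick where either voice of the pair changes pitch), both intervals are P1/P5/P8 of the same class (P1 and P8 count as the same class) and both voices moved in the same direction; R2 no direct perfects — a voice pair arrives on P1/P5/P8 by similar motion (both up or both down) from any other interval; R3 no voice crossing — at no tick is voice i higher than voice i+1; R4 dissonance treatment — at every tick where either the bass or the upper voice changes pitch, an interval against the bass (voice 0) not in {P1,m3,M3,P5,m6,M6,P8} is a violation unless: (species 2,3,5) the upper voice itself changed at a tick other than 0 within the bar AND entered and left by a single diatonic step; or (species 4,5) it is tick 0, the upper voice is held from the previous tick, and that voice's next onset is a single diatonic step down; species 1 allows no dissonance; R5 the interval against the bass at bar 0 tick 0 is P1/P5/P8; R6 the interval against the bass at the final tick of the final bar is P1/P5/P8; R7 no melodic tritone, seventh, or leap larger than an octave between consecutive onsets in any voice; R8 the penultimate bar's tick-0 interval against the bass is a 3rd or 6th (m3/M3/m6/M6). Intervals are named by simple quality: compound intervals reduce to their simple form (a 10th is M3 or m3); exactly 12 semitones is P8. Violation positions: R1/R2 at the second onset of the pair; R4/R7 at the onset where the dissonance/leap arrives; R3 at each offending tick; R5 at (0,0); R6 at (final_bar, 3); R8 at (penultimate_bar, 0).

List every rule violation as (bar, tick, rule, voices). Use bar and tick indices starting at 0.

bar 0: v0=G3 v1=G4 downbeat P8
bar 1: v0=E3 v1=E4 downbeat P8
bar 2: v0=D3 v1=D4 downbeat P8
bar 3: v0=E3 v1=F3 downbeat m2
bar 4: v0=F3 v1=B3 downbeat TT
bar 5: v0=D3 v1=A3 downbeat P5
bar 6: v0=A3 v1=A3 downbeat P1
bar 7: v0=G3 v1=G4 downbeat P8
  -> R4 @ bar 1 tick 2 v(0, 1): E3/D4 m7 untreated
  -> R4 @ bar 3 tick 0 v(0, 1): E3/F3 m2 untreated
  -> R7 @ bar 3 tick 2 v(1,): F3->B3 leap 6st
  -> R8 @ bar 6 tick 0 v(0, 1): penult P1 not 3rd/6th

(1, 2, R4, (0, 1))
(3, 0, R4, (0, 1))
(3, 2, R7, (1,))
(6, 0, R8, (0, 1))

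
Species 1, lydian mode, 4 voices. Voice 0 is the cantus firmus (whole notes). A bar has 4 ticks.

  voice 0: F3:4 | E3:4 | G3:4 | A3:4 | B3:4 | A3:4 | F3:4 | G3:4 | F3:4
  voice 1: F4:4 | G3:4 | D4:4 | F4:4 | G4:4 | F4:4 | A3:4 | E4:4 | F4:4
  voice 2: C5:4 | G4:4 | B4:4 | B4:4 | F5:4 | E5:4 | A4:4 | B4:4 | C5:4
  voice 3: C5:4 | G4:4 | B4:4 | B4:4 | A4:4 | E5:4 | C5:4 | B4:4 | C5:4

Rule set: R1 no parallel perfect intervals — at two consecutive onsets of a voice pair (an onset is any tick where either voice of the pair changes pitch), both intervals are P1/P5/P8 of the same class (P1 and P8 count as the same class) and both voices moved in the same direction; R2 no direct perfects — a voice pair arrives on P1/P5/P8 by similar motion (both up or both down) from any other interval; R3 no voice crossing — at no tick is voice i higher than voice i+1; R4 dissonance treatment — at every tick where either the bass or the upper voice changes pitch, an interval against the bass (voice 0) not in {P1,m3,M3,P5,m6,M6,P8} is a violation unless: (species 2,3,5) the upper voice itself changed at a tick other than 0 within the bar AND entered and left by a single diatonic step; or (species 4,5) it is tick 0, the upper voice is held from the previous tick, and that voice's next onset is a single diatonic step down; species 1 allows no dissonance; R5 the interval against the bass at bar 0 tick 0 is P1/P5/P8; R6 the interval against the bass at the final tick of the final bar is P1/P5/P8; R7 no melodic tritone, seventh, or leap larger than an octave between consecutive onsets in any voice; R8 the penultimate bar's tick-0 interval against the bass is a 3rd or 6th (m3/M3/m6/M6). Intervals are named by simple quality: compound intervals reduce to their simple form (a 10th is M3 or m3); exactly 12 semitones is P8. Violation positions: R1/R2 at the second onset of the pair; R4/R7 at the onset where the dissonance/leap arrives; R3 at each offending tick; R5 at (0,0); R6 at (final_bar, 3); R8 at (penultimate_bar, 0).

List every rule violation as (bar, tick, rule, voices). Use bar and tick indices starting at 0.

bar 0: v0=F3 v1=F4 v2=C5 v3=C5 downbeat P5
bar 1: v0=E3 v1=G3 v2=G4 v3=G4 downbeat m3
bar 2: v0=G3 v1=D4 v2=B4 v3=B4 downbeat M3
bar 3: v0=A3 v1=F4 v2=B4 v3=B4 downbeat M2
bar 4: v0=B3 v1=G4 v2=F5 v3=A4 downbeat m7
bar 5: v0=A3 v1=F4 v2=E5 v3=E5 downbeat P5
bar 6: v0=F3 v1=A3 v2=A4 v3=C5 downbeat P5
bar 7: v0=G3 v1=E4 v2=B4 v3=B4 downbeat M3
bar 8: v0=F3 v1=F4 v2=C5 v3=C5 downbeat P5
  -> R1 @ bar 1 tick 0 v(2, 3): C5/C5 P1 -> G4/G4 P1 similar
  -> R2 @ bar 1 tick 0 v(1, 2): F4/C5 P5 -> G3/G4 P8 similar
  -> R2 @ bar 1 tick 0 v(1, 3): F4/C5 P5 -> G3/G4 P8 similar
  -> R7 @ bar 1 tick 0 v(1,): F4->G3 leap 10st
  -> R1 @ bar 2 tick 0 v(2, 3): G4/G4 P1 -> B4/B4 P1 similar
  -> R2 @ bar 2 tick 0 v(0, 1): E3/G3 m3 -> G3/D4 P5 similar
  -> R4 @ bar 3 tick 0 v(0, 2): A3/B4 M2 untreated
  -> R4 @ bar 3 tick 0 v(0, 3): A3/B4 M2 untreated
  -> R3 @ bar 4 tick 0 v(2, 3): F5 above A4
  -> R4 @ bar 4 tick 0 v(0, 2): B3/F5 TT untreated
  -> R4 @ bar 4 tick 0 v(0, 3): B3/A4 m7 untreated
  -> R7 @ bar 4 tick 0 v(2,): B4->F5 leap 6st
  -> R3 @ bar 4 tick 1 v(2, 3): F5 above A4
  -> R3 @ bar 4 tick 2 v(2, 3): F5 above A4
  -> R3 @ bar 4 tick 3 v(2, 3): F5 above A4
  -> R2 @ bar 5 tick 0 v(0, 2): B3/F5 TT -> A3/E5 P5 similar
  -> R1 @ bar 6 tick 0 v(0, 3): A3/E5 P5 -> F3/C5 P5 similar
  -> R2 @ bar 6 tick 0 v(1, 2): F4/E5 M7 -> A3/A4 P8 similar
  -> R2 @ bar 7 tick 0 v(1, 2): A3/A4 P8 -> E4/B4 P5 similar
  -> R1 @ bar 8 tick 0 v(1, 2): E4/B4 P5 -> F4/C5 P5 similar
  -> R1 @ bar 8 tick 0 v(1, 3): E4/B4 P5 -> F4/C5 P5 similar
  -> R1 @ bar 8 tick 0 v(2, 3): B4/B4 P1 -> C5/C5 P1 similar

(1, 0, R1, (2, 3))
(1, 0, R2, (1, 2))
(1, 0, R2, (1, 3))
(1, 0, R7, (1,))
(2, 0, R1, (2, 3))
(2, 0, R2, (0, 1))
(3, 0, R4, (0, 2))
(3, 0, R4, (0, 3))
(4, 0, R3, (2, 3))
(4, 0, R4, (0, 2))
(4, 0, R4, (0, 3))
(4, 0, R7, (2,))
(4, 1, R3, (2, 3))
(4, 2, R3, (2, 3))
(4, 3, R3, (2, 3))
(5, 0, R2, (0, 2))
(6, 0, R1, (0, 3))
(6, 0, R2, (1, 2))
(7, 0, R2, (1, 2))
(8, 0, R1, (1, 2))
(8, 0, R1, (1, 3))
(8, 0, R1, (2, 3))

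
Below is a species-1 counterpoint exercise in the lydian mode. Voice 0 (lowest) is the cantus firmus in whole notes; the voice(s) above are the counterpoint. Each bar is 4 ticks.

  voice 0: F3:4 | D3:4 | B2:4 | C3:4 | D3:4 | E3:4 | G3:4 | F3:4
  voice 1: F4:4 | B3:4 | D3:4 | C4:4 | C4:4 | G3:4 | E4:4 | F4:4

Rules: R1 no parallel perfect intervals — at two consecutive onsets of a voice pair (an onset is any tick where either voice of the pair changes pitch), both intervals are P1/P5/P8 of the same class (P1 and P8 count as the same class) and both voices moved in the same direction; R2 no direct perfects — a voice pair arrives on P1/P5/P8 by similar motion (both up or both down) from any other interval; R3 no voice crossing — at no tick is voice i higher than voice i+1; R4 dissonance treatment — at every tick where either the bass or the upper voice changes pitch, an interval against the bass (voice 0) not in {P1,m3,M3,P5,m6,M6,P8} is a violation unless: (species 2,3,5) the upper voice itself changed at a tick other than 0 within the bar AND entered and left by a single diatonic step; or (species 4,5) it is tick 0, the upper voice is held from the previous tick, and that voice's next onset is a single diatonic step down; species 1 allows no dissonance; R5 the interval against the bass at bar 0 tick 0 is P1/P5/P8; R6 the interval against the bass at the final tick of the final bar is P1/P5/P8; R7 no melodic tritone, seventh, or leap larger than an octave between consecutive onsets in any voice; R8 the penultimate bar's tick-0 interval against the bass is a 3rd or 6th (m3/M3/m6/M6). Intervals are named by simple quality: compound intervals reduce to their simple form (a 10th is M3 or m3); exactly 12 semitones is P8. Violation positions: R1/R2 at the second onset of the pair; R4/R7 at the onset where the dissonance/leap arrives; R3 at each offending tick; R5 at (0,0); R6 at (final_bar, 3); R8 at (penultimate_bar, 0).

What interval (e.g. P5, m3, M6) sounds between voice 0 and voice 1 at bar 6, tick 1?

voice 0=G3 voice 1=E4 -> M6

M6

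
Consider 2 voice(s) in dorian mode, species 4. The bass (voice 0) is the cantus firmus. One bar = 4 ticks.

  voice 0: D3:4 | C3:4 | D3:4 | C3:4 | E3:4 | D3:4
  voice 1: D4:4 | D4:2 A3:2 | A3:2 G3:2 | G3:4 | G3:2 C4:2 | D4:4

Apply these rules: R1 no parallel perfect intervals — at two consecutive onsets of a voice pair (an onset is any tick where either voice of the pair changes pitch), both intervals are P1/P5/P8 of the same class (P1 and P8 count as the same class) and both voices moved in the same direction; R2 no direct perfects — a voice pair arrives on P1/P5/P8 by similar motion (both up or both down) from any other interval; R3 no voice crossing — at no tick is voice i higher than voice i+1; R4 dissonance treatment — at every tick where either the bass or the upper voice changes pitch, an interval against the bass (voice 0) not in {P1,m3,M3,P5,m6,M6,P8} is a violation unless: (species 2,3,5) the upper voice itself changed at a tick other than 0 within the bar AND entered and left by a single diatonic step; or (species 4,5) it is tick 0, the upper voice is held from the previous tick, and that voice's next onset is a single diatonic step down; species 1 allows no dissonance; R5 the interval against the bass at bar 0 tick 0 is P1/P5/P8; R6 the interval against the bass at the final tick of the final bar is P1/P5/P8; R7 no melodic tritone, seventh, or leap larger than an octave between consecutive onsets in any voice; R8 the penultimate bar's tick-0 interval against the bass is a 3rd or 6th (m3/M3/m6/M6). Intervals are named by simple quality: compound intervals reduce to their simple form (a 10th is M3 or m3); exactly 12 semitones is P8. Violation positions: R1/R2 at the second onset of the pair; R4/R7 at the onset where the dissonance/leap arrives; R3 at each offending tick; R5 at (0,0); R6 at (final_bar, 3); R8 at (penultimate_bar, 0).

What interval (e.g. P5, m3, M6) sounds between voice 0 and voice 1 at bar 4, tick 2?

m6

voice 0=E3 voice 1=C4 -> m6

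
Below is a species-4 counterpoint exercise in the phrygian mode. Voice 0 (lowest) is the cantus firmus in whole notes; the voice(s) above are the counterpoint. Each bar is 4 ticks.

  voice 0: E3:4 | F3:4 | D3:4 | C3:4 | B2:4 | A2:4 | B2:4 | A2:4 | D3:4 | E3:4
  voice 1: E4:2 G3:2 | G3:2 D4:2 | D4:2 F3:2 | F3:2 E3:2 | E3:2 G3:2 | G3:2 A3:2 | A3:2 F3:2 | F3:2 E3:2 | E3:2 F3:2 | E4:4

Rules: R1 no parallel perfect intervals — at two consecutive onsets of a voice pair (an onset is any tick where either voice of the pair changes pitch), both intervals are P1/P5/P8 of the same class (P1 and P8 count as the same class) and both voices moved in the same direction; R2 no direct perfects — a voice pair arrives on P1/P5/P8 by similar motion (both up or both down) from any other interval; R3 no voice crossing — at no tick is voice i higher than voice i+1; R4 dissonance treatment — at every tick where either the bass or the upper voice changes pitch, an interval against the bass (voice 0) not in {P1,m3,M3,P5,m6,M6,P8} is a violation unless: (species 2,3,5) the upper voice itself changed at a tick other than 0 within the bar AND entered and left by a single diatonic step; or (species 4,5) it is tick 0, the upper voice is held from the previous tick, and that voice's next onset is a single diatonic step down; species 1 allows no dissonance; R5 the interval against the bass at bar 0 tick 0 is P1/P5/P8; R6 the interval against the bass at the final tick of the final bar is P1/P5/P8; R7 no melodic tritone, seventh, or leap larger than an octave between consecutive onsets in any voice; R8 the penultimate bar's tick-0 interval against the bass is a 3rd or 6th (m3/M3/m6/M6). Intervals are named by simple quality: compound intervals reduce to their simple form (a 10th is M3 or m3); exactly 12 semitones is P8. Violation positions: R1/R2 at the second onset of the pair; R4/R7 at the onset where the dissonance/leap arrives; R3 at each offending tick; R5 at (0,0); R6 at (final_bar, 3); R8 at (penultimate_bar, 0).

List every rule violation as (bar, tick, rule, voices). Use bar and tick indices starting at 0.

(1, 0, R4, (0, 1))
(4, 0, R4, (0, 1))
(5, 0, R4, (0, 1))
(6, 0, R4, (0, 1))
(6, 2, R4, (0, 1))
(8, 0, R4, (0, 1))
(8, 0, R8, (0, 1))
(9, 0, R2, (0, 1))
(9, 0, R7, (1,))

bar 0: v0=E3 v1=E4 downbeat P8
bar 1: v0=F3 v1=G3 downbeat M2
bar 2: v0=D3 v1=D4 downbeat P8
bar 3: v0=C3 v1=F3 downbeat P4
bar 4: v0=B2 v1=E3 downbeat P4
bar 5: v0=A2 v1=G3 downbeat m7
bar 6: v0=B2 v1=A3 downbeat m7
bar 7: v0=A2 v1=F3 downbeat m6
bar 8: v0=D3 v1=E3 downbeat M2
bar 9: v0=E3 v1=E4 downbeat P8
  -> R4 @ bar 1 tick 0 v(0, 1): F3/G3 M2 untreated
  -> R4 @ bar 4 tick 0 v(0, 1): B2/E3 P4 untreated
  -> R4 @ bar 5 tick 0 v(0, 1): A2/G3 m7 untreated
  -> R4 @ bar 6 tick 0 v(0, 1): B2/A3 m7 untreated
  -> R4 @ bar 6 tick 2 v(0, 1): B2/F3 TT untreated
  -> R4 @ bar 8 tick 0 v(0, 1): D3/E3 M2 untreated
  -> R8 @ bar 8 tick 0 v(0, 1): penult M2 not 3rd/6th
  -> R2 @ bar 9 tick 0 v(0, 1): D3/F3 m3 -> E3/E4 P8 similar
  -> R7 @ bar 9 tick 0 v(1,): F3->E4 leap 11st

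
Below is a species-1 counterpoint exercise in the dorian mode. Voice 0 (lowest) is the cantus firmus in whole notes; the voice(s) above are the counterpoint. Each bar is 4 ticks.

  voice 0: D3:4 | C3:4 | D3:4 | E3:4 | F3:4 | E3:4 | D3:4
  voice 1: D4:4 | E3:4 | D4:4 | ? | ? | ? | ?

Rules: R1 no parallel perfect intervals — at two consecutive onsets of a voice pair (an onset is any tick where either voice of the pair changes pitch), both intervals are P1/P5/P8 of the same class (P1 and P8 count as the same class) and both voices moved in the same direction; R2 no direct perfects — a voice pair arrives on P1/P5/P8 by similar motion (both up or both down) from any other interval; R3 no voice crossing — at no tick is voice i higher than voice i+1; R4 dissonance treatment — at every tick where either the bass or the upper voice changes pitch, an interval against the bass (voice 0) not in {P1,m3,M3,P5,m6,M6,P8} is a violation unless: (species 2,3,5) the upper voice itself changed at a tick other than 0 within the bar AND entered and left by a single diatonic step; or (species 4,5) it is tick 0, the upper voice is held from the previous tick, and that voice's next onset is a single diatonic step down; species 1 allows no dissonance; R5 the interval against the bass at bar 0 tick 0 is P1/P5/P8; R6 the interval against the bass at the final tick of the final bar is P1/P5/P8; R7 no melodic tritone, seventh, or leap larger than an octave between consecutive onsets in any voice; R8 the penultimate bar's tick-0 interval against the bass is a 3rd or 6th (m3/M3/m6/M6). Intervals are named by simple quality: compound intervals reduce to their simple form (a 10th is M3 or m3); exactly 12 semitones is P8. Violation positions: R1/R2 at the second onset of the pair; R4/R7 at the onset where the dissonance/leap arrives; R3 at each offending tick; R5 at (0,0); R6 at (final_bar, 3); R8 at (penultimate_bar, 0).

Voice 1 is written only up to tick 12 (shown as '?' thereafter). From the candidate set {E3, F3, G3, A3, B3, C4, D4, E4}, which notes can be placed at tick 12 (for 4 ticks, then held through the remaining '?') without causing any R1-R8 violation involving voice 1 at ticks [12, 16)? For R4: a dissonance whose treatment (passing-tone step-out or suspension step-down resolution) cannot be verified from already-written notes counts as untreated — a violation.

{B3, C4, G3}

E3: violates R7
F3: violates R4
G3: legal
A3: violates R4
B3: legal
C4: legal
D4: violates R4
E4: violates R1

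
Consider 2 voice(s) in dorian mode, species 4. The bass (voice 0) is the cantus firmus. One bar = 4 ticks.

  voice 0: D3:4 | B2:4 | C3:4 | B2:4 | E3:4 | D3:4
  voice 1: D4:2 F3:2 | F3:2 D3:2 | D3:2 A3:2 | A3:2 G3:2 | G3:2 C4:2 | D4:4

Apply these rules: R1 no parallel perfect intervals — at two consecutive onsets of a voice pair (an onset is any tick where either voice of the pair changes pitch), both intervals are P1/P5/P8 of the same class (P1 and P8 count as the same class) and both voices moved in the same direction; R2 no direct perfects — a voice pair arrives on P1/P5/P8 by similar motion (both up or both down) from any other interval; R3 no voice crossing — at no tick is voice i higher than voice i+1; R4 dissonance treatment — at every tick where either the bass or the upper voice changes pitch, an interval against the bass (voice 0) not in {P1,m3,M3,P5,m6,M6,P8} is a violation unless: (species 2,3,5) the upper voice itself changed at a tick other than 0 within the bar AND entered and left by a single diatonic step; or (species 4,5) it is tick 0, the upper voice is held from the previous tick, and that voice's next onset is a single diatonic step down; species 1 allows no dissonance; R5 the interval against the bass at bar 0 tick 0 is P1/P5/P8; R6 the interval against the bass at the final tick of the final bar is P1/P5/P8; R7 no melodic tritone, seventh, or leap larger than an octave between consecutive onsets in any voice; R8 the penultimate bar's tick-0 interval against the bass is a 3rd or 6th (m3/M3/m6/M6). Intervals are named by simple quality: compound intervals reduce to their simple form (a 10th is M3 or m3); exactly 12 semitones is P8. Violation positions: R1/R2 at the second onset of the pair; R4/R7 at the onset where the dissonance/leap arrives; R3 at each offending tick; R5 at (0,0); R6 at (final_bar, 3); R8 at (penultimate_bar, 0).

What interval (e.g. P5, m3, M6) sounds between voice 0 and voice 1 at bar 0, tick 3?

voice 0=D3 voice 1=F3 -> m3

m3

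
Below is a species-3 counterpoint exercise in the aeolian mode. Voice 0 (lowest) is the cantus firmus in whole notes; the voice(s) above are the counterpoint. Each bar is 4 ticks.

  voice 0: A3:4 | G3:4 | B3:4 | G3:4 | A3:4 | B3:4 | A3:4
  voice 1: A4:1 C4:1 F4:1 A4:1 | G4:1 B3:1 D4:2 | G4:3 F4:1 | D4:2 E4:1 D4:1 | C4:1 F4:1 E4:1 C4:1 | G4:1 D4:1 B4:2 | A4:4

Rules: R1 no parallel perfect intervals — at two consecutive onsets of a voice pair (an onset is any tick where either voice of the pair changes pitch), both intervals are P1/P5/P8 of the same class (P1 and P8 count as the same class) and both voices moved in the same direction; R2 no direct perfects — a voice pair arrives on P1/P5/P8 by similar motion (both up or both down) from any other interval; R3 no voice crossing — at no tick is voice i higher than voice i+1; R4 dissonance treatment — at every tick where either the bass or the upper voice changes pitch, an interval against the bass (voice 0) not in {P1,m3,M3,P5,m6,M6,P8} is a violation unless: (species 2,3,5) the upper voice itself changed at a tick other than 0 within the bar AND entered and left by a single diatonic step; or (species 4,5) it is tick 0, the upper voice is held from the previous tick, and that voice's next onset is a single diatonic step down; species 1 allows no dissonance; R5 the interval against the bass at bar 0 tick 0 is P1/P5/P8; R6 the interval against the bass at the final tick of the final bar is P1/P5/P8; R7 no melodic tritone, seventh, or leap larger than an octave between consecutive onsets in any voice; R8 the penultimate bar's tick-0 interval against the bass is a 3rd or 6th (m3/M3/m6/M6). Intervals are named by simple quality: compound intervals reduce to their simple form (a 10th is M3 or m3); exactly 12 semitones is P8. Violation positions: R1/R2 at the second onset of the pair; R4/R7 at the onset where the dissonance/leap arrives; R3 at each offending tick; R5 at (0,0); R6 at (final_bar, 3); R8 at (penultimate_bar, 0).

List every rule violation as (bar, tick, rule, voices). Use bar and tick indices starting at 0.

(1, 0, R1, (0, 1))
(2, 3, R4, (0, 1))
(3, 0, R2, (0, 1))
(6, 0, R1, (0, 1))

bar 0: v0=A3 v1=A4 downbeat P8
bar 1: v0=G3 v1=G4 downbeat P8
bar 2: v0=B3 v1=G4 downbeat m6
bar 3: v0=G3 v1=D4 downbeat P5
bar 4: v0=A3 v1=C4 downbeat m3
bar 5: v0=B3 v1=G4 downbeat m6
bar 6: v0=A3 v1=A4 downbeat P8
  -> R1 @ bar 1 tick 0 v(0, 1): A3/A4 P8 -> G3/G4 P8 similar
  -> R4 @ bar 2 tick 3 v(0, 1): B3/F4 TT untreated
  -> R2 @ bar 3 tick 0 v(0, 1): B3/F4 TT -> G3/D4 P5 similar
  -> R1 @ bar 6 tick 0 v(0, 1): B3/B4 P8 -> A3/A4 P8 similar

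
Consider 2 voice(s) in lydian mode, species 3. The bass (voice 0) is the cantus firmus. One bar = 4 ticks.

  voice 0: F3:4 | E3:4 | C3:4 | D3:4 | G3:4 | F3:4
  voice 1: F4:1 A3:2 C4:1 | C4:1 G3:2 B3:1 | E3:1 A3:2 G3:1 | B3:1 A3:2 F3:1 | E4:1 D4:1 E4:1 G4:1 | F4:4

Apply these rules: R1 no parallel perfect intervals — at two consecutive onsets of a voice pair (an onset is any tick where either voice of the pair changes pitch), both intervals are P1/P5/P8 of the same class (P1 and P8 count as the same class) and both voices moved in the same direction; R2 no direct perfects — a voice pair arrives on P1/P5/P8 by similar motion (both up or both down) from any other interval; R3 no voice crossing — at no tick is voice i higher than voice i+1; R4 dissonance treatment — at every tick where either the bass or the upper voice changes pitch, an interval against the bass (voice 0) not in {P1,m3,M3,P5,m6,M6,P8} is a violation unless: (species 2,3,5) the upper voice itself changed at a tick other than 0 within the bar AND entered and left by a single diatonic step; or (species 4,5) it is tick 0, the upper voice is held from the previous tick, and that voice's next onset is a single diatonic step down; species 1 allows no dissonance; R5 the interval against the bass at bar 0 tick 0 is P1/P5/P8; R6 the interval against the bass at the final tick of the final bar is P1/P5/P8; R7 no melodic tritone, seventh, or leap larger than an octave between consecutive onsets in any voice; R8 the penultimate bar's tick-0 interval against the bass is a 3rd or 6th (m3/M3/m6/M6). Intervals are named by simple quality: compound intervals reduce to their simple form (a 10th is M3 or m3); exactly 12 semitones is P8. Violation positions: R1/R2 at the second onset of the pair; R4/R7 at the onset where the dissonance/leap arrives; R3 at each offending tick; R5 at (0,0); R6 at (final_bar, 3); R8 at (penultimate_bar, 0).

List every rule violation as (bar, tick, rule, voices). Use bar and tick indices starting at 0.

(4, 0, R7, (1,))
(5, 0, R1, (0, 1))

bar 0: v0=F3 v1=F4 downbeat P8
bar 1: v0=E3 v1=C4 downbeat m6
bar 2: v0=C3 v1=E3 downbeat M3
bar 3: v0=D3 v1=B3 downbeat M6
bar 4: v0=G3 v1=E4 downbeat M6
bar 5: v0=F3 v1=F4 downbeat P8
  -> R7 @ bar 4 tick 0 v(1,): F3->E4 leap 11st
  -> R1 @ bar 5 tick 0 v(0, 1): G3/G4 P8 -> F3/F4 P8 similar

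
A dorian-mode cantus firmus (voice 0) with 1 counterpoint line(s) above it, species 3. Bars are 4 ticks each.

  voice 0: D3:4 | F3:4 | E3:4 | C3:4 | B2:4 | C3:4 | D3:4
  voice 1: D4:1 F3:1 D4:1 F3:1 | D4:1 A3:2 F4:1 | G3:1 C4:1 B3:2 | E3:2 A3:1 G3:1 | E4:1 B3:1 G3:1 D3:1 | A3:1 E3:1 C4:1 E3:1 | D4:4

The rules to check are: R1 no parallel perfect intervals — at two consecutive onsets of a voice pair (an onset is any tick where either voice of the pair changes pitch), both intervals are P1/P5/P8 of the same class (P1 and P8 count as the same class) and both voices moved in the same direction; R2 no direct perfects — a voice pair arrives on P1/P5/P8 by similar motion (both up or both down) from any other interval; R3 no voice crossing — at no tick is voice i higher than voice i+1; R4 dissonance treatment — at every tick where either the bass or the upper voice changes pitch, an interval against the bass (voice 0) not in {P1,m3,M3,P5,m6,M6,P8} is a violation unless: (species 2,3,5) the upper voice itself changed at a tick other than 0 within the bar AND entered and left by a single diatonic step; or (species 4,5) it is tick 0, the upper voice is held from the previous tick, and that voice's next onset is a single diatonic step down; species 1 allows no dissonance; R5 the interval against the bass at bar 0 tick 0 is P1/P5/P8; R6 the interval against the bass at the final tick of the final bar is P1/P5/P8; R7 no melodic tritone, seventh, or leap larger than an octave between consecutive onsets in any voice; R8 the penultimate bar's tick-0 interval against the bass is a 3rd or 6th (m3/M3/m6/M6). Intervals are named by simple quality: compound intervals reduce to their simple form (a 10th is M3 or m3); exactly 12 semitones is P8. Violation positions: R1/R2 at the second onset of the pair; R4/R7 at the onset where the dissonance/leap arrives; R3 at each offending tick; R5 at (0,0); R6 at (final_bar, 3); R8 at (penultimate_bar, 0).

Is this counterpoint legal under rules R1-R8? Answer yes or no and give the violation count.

No (4 violations)

bar 0: v0=D3 v1=D4 (P8)
bar 1: v0=F3 v1=D4 (M6)
bar 2: v0=E3 v1=G3 (m3)
bar 3: v0=C3 v1=E3 (M3)
bar 4: v0=B2 v1=E4 (P4)
bar 5: v0=C3 v1=A3 (M6)
bar 6: v0=D3 v1=D4 (P8)
  R7 @ bar2.0: F4->G3 leap 10st
  R4 @ bar4.0: B2/E4 P4 untreated
  R2 @ bar6.0: C3/E3 M3 -> D3/D4 P8 similar
  R7 @ bar6.0: E3->D4 leap 10st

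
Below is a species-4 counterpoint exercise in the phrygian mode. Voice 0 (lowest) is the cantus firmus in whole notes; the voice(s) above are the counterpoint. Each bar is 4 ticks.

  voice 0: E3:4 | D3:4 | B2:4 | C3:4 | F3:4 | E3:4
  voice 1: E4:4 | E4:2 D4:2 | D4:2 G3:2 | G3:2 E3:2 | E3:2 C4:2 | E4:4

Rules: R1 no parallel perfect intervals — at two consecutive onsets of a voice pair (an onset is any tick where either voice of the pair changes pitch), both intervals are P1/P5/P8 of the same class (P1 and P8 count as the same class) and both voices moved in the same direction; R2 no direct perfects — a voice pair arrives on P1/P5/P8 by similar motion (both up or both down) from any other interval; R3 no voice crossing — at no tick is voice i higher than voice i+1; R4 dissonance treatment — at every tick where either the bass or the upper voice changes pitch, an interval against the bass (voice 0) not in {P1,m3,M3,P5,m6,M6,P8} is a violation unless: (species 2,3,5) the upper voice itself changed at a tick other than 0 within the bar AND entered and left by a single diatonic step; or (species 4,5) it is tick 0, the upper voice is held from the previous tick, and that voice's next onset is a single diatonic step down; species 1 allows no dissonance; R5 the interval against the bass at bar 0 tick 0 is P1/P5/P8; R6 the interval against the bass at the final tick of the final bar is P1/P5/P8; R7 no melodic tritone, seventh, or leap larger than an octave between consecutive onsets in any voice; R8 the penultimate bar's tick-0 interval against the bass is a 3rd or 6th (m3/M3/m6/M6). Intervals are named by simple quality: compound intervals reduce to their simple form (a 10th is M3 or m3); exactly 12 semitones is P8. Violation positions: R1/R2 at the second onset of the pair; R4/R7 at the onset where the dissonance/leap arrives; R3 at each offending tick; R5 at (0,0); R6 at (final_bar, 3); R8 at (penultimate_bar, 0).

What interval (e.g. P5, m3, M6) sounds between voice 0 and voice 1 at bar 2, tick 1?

m3

voice 0=B2 voice 1=D4 -> m3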